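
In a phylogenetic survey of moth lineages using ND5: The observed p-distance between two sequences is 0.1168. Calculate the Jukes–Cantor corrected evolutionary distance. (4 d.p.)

d = −(3/4) ln(1 − 4p/3) = −0.75 ln(1 − 0.155733) = −0.75 ln(0.844267)
  = −0.75 × (-0.169286) = 0.126965 substitutions/site.

0.1270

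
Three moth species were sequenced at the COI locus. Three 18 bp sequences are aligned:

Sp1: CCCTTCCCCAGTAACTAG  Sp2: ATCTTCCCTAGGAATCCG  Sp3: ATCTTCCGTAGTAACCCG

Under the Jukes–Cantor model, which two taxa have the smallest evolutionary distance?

Sp1–Sp2: 7/18 differ, p = 0.389, d = 0.548.
Sp1–Sp3: 6/18 differ, p = 0.333, d = 0.441.
Sp2–Sp3: 3/18 differ, p = 0.167, d = 0.188.
The smallest distance is between Sp2 and Sp3.

Sp2 and Sp3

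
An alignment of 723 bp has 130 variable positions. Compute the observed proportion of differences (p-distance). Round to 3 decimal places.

p = 130/723 = 0.179806… ≈ 0.180 (to 3 d.p.).

0.180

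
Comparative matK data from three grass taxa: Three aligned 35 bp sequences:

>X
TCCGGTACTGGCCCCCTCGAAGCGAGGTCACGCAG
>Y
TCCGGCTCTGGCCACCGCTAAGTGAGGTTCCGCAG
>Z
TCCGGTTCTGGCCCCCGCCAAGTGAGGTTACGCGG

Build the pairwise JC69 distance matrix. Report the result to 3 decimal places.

X–Y: 8/35 sites differ → p ≈ 0.228571, d = −0.75 ln(1 − 0.304761) = 0.272625 ≈ 0.273.
X–Z: 6/35 sites differ → p ≈ 0.171429, d = −0.75 ln(1 − 0.228572) = 0.194634 ≈ 0.195.
Y–Z: 5/35 sites differ → p ≈ 0.142857, d = −0.75 ln(1 − 0.190476) = 0.158482 ≈ 0.158.

d(X,Y) = 0.273, d(X,Z) = 0.195, d(Y,Z) = 0.158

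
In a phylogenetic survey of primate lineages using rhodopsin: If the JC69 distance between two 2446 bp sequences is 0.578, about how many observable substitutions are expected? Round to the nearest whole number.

986

Invert JC69: p = (3/4)(1 − e^(−4d/3)) = 0.75 × (1 − e^(-0.770667)) = 0.75 × (1 − 0.462704) = 0.402972.
Expected differing sites = pL ≈ 0.402972 × 2446 = 985.669512 ≈ 986.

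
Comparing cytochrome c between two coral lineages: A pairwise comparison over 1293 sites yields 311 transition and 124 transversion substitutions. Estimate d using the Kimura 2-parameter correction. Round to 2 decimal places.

0.48

P = 311/1293 ≈ 0.240526 and Q = 124/1293 ≈ 0.095901.
Under the Kimura two-parameter model, d = −½ ln(1 − 2P − Q) − ¼ ln(1 − 2Q).
1 − 2P − Q = 0.423047, giving −½ ln(0.423047) = 0.430136.
1 − 2Q = 0.808198, giving −¼ ln(0.808198) = 0.053237.
d = 0.430136 + 0.053237 = 0.483373.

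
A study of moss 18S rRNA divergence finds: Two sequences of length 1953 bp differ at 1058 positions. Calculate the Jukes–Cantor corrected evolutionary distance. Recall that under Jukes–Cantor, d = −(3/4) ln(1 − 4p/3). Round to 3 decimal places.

0.961

p = 1058/1953 ≈ 0.541731.
d = −(3/4) ln(1 − 4p/3) = −0.75 ln(1 − 0.722308) = −0.75 ln(0.277692)
  = −0.75 × (-1.281243) = 0.960932 substitutions/site.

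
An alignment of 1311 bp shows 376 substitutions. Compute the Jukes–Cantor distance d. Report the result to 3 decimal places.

0.361

p = 376/1311 ≈ 0.286804.
d = −(3/4) ln(1 − 4p/3) = −0.75 ln(1 − 0.382405) = −0.75 ln(0.617595)
  = −0.75 × (-0.481922) = 0.361442 substitutions/site.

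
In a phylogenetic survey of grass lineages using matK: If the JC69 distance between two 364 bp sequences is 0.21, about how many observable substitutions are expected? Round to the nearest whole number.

Invert JC69: p = (3/4)(1 − e^(−4d/3)) = 0.75 × (1 − e^(-0.28)) = 0.75 × (1 − 0.755784) = 0.183162.
Expected differing sites = pL ≈ 0.183162 × 364 = 66.670968 ≈ 67.

67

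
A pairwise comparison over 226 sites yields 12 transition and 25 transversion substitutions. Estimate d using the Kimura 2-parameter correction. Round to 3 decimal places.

P = 12/226 ≈ 0.053097 and Q = 25/226 ≈ 0.110619.
Under the Kimura two-parameter model, d = −½ ln(1 − 2P − Q) − ¼ ln(1 − 2Q).
1 − 2P − Q = 0.783187, giving −½ ln(0.783187) = 0.122192.
1 − 2Q = 0.778762, giving −¼ ln(0.778762) = 0.062512.
d = 0.122192 + 0.062512 = 0.184704.

0.185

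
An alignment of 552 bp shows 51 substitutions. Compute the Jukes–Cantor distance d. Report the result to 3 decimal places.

p = 51/552 ≈ 0.092391.
d = −(3/4) ln(1 − 4p/3) = −0.75 ln(1 − 0.123188) = −0.75 ln(0.876812)
  = −0.75 × (-0.131463) = 0.098597 substitutions/site.

0.099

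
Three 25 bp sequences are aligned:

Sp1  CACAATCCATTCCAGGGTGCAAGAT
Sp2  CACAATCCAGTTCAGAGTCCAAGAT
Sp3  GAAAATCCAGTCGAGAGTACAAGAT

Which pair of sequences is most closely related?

Sp1 and Sp2

Sp1–Sp2: 4/25 differ, p = 0.160, d = 0.180.
Sp1–Sp3: 6/25 differ, p = 0.240, d = 0.289.
Sp2–Sp3: 5/25 differ, p = 0.200, d = 0.233.
The smallest distance is between Sp1 and Sp2.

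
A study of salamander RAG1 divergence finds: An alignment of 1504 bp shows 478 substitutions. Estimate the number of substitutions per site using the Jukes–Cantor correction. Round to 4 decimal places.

0.4134

p = 478/1504 ≈ 0.317819.
d = −(3/4) ln(1 − 4p/3) = −0.75 ln(1 − 0.423759) = −0.75 ln(0.576241)
  = −0.75 × (-0.551229) = 0.413422 substitutions/site.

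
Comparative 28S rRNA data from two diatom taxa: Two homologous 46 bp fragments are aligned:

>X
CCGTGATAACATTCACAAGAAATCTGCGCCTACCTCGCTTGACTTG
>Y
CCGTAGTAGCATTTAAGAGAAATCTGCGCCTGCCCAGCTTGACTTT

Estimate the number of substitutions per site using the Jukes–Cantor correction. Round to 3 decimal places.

0.257

The sequences differ at 10 of 46 sites (5, 6, 9, 14, 16, 17, 32, 35, 36, 46), so p = 10/46 ≈ 0.217391.
d = −(3/4) ln(1 − 4p/3) = −0.75 ln(1 − 0.289855) = −0.75 ln(0.710145)
  = −0.75 × (-0.342286) = 0.256715 substitutions/site.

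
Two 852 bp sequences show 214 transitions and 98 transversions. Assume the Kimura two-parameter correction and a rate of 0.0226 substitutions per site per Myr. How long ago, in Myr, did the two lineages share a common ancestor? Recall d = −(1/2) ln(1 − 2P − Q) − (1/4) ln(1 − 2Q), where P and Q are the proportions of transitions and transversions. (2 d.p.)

P = 214/852 ≈ 0.251174 and Q = 98/852 ≈ 0.115023.
Under the Kimura two-parameter model, d = −½ ln(1 − 2P − Q) − ¼ ln(1 − 2Q).
1 − 2P − Q = 0.382629, giving −½ ln(0.382629) = 0.480345.
1 − 2Q = 0.769954, giving −¼ ln(0.769954) = 0.065356.
d = 0.480345 + 0.065356 = 0.545701.
Under a molecular clock d = 2μt, so t = d/(2μ) = 0.545701 / (2 × 0.0226) = 12.07 Myr.

12.07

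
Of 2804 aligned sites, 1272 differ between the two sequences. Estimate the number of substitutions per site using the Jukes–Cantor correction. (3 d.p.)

p = 1272/2804 ≈ 0.453638.
d = −(3/4) ln(1 − 4p/3) = −0.75 ln(1 − 0.604851) = −0.75 ln(0.395149)
  = −0.75 × (-0.928492) = 0.696369 substitutions/site.

0.696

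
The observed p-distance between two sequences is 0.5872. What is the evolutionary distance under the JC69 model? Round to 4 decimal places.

1.1457

d = −(3/4) ln(1 − 4p/3) = −0.75 ln(1 − 0.782933) = −0.75 ln(0.217067)
  = −0.75 × (-1.527549) = 1.145662 substitutions/site.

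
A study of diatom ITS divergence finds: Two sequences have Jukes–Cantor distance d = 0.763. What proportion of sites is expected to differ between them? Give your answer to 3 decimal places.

0.479

p = (3/4)(1 − e^(−4d/3)) = 0.75 × (1 − e^(-1.017333)) = 0.75 × (1 − 0.361558) = 0.478832.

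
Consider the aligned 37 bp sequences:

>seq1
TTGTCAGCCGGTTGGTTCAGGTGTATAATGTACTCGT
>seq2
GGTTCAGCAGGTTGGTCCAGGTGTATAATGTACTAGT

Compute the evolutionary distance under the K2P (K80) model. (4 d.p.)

0.1836

Of 37 sites, 1 differences are transitions and 5 are transversions, so P = 1/37 ≈ 0.027027 and Q = 5/37 ≈ 0.135135.
Under the Kimura two-parameter model, d = −½ ln(1 − 2P − Q) − ¼ ln(1 − 2Q).
1 − 2P − Q = 0.810811, giving −½ ln(0.810811) = 0.104860.
1 − 2Q = 0.72973, giving −¼ ln(0.72973) = 0.078770.
d = 0.104860 + 0.078770 = 0.183630.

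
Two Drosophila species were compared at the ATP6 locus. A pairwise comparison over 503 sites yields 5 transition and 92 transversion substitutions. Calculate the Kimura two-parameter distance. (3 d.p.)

P = 5/503 ≈ 0.00994 and Q = 92/503 ≈ 0.182903.
Under the Kimura two-parameter model, d = −½ ln(1 − 2P − Q) − ¼ ln(1 − 2Q).
1 − 2P − Q = 0.797217, giving −½ ln(0.797217) = 0.113314.
1 − 2Q = 0.634194, giving −¼ ln(0.634194) = 0.113850.
d = 0.113314 + 0.113850 = 0.227164.

0.227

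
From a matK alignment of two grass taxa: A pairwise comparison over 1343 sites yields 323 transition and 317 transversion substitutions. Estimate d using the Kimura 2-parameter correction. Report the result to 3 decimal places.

0.791

P = 323/1343 ≈ 0.240506 and Q = 317/1343 ≈ 0.236039.
Under the Kimura two-parameter model, d = −½ ln(1 − 2P − Q) − ¼ ln(1 − 2Q).
1 − 2P − Q = 0.282949, giving −½ ln(0.282949) = 0.631244.
1 − 2Q = 0.527922, giving −¼ ln(0.527922) = 0.159702.
d = 0.631244 + 0.159702 = 0.790946.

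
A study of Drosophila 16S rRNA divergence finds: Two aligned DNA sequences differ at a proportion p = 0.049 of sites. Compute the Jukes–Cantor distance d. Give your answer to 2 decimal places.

d = −(3/4) ln(1 − 4p/3) = −0.75 ln(1 − 0.065333) = −0.75 ln(0.934667)
  = −0.75 × (-0.067565) = 0.050674 substitutions/site.

0.05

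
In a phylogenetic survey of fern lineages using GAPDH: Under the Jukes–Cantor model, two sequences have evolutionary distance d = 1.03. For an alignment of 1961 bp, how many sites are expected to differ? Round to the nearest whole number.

Invert JC69: p = (3/4)(1 − e^(−4d/3)) = 0.75 × (1 − e^(-1.373333)) = 0.75 × (1 − 0.253261) = 0.560054.
Expected differing sites = pL ≈ 0.560054 × 1961 = 1098.265894 ≈ 1098.

1098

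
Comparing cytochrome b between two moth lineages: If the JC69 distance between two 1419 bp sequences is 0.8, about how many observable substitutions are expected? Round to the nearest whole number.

698

Invert JC69: p = (3/4)(1 − e^(−4d/3)) = 0.75 × (1 − e^(-1.066667)) = 0.75 × (1 − 0.344154) = 0.491885.
Expected differing sites = pL ≈ 0.491885 × 1419 = 697.984815 ≈ 698.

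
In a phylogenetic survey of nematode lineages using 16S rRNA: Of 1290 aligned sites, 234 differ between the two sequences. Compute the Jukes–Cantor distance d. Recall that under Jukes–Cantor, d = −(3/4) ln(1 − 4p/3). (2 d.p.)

0.21

p = 234/1290 ≈ 0.181395.
d = −(3/4) ln(1 − 4p/3) = −0.75 ln(1 − 0.24186) = −0.75 ln(0.75814)
  = −0.75 × (-0.276887) = 0.207665 substitutions/site.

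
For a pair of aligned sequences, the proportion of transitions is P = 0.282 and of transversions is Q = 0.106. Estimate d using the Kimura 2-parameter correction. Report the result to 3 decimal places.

0.614

Under the Kimura two-parameter model, d = −½ ln(1 − 2P − Q) − ¼ ln(1 − 2Q).
1 − 2P − Q = 0.33, giving −½ ln(0.33) = 0.554331.
1 − 2Q = 0.788, giving −¼ ln(0.788) = 0.059564.
d = 0.554331 + 0.059564 = 0.613895.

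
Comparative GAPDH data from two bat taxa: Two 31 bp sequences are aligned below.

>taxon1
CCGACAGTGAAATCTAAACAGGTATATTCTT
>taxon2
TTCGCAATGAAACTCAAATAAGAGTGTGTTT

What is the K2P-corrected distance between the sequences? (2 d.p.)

Of 31 sites, 12 differences are transitions and 3 are transversions, so P = 12/31 ≈ 0.387097 and Q = 3/31 ≈ 0.096774.
Under the Kimura two-parameter model, d = −½ ln(1 − 2P − Q) − ¼ ln(1 − 2Q).
1 − 2P − Q = 0.129032, giving −½ ln(0.129032) = 1.023847.
1 − 2Q = 0.806452, giving −¼ ln(0.806452) = 0.053778.
d = 1.023847 + 0.053778 = 1.077625.

1.08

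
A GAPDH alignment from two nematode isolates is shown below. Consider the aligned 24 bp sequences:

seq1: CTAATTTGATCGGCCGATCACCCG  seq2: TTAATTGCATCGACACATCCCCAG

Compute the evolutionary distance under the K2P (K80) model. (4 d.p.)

0.4428

Of 24 sites, 2 differences are transitions and 6 are transversions, so P = 2/24 ≈ 0.083333 and Q = 6/24 = 0.25.
Under the Kimura two-parameter model, d = −½ ln(1 − 2P − Q) − ¼ ln(1 − 2Q).
1 − 2P − Q = 0.583334, giving −½ ln(0.583334) = 0.269498.
1 − 2Q = 0.5, giving −¼ ln(0.5) = 0.173287.
d = 0.269498 + 0.173287 = 0.442785.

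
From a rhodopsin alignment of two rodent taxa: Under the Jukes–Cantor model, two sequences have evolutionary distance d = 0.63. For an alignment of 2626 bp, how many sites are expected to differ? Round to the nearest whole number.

Invert JC69: p = (3/4)(1 − e^(−4d/3)) = 0.75 × (1 − e^(-0.84)) = 0.75 × (1 − 0.431711) = 0.426217.
Expected differing sites = pL ≈ 0.426217 × 2626 = 1119.245842 ≈ 1119.

1119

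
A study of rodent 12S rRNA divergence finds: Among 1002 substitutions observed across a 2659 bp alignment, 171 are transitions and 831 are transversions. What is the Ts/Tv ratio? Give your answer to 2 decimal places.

0.21

R = 171/831 = 0.205776… ≈ 0.21 (to 2 d.p.).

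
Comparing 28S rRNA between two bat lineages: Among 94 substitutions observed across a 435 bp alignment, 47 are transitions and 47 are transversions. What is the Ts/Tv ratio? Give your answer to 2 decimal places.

1.00

R = 47/47 = 1.00.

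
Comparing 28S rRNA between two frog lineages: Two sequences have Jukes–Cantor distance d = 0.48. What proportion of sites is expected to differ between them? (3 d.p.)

0.355

p = (3/4)(1 − e^(−4d/3)) = 0.75 × (1 − e^(-0.64)) = 0.75 × (1 − 0.527292) = 0.354531.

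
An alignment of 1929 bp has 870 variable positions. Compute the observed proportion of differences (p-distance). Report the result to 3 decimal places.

0.451

p = 870/1929 = 0.451010… ≈ 0.451 (to 3 d.p.).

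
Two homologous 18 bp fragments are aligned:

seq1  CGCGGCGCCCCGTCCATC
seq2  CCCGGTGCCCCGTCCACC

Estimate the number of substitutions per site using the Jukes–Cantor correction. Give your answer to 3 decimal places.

The sequences differ at 3 of 18 sites (2, 6, 17), so p = 3/18 ≈ 0.166667.
d = −(3/4) ln(1 − 4p/3) = −0.75 ln(1 − 0.222223) = −0.75 ln(0.777777)
  = −0.75 × (-0.251315) = 0.188486 substitutions/site.

0.188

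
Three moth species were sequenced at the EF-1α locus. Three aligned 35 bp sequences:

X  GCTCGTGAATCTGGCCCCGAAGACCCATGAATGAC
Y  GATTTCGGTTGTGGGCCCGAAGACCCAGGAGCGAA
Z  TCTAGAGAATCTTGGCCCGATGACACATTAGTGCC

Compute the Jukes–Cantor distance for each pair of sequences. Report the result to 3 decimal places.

d(X,Y) = 0.458, d(X,Z) = 0.360, d(Y,Z) = 0.705

X–Y: 12/35 sites differ → p ≈ 0.342857, d = −0.75 ln(1 − 0.457143) = 0.458182 ≈ 0.458.
X–Z: 10/35 sites differ → p ≈ 0.285714, d = −0.75 ln(1 − 0.380952) = 0.359679 ≈ 0.360.
Y–Z: 16/35 sites differ → p ≈ 0.457143, d = −0.75 ln(1 − 0.609524) = 0.705292 ≈ 0.705.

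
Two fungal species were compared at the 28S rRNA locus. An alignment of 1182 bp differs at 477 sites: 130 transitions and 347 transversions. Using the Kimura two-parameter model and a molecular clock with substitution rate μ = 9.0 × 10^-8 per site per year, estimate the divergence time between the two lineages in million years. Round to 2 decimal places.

3.23

P = 130/1182 ≈ 0.109983 and Q = 347/1182 ≈ 0.29357.
Under the Kimura two-parameter model, d = −½ ln(1 − 2P − Q) − ¼ ln(1 − 2Q).
1 − 2P − Q = 0.486464, giving −½ ln(0.486464) = 0.360296.
1 − 2Q = 0.41286, giving −¼ ln(0.41286) = 0.221162.
d = 0.360296 + 0.221162 = 0.581458.
Under a molecular clock d = 2μt, so t = d/(2μ) = 0.581458 / (2 × 9.0 × 10^-8) = 3.23 million years.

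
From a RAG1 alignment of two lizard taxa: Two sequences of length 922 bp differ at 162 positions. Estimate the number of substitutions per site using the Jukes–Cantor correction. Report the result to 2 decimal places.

0.20

p = 162/922 ≈ 0.175705.
d = −(3/4) ln(1 − 4p/3) = −0.75 ln(1 − 0.234273) = −0.75 ln(0.765727)
  = −0.75 × (-0.266930) = 0.200198 substitutions/site.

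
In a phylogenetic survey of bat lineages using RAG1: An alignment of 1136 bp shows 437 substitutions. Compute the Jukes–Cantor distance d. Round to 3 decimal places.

0.539

p = 437/1136 ≈ 0.384683.
d = −(3/4) ln(1 − 4p/3) = −0.75 ln(1 − 0.512911) = −0.75 ln(0.487089)
  = −0.75 × (-0.719308) = 0.539481 substitutions/site.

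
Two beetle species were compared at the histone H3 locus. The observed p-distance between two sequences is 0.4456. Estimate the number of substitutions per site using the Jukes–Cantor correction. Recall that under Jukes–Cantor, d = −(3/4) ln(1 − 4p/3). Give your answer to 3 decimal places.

0.676

d = −(3/4) ln(1 − 4p/3) = −0.75 ln(1 − 0.594133) = −0.75 ln(0.405867)
  = −0.75 × (-0.901730) = 0.676298 substitutions/site.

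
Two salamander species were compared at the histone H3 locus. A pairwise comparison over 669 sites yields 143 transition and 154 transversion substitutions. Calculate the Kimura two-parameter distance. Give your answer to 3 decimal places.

P = 143/669 ≈ 0.213752 and Q = 154/669 ≈ 0.230194.
Under the Kimura two-parameter model, d = −½ ln(1 − 2P − Q) − ¼ ln(1 − 2Q).
1 − 2P − Q = 0.342302, giving −½ ln(0.342302) = 0.536031.
1 − 2Q = 0.539612, giving −¼ ln(0.539612) = 0.154226.
d = 0.536031 + 0.154226 = 0.690257.

0.690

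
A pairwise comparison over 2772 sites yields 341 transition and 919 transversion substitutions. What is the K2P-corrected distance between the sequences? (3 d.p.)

P = 341/2772 ≈ 0.123016 and Q = 919/2772 ≈ 0.33153.
Under the Kimura two-parameter model, d = −½ ln(1 − 2P − Q) − ¼ ln(1 − 2Q).
1 − 2P − Q = 0.422438, giving −½ ln(0.422438) = 0.430856.
1 − 2Q = 0.33694, giving −¼ ln(0.33694) = 0.271963.
d = 0.430856 + 0.271963 = 0.702819.

0.703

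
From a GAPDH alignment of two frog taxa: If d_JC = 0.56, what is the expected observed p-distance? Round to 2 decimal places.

p = (3/4)(1 − e^(−4d/3)) = 0.75 × (1 − e^(-0.746667)) = 0.75 × (1 − 0.473944) = 0.394542.

0.39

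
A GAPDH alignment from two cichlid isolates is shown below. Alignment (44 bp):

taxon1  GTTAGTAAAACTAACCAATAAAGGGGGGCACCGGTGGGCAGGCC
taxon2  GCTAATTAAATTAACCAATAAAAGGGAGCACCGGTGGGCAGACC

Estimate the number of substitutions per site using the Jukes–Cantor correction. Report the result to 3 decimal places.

The sequences differ at 7 of 44 sites (2, 5, 7, 11, 23, 27, 42), so p = 7/44 ≈ 0.159091.
d = −(3/4) ln(1 − 4p/3) = −0.75 ln(1 − 0.212121) = −0.75 ln(0.787879)
  = −0.75 × (-0.238411) = 0.178808 substitutions/site.

0.179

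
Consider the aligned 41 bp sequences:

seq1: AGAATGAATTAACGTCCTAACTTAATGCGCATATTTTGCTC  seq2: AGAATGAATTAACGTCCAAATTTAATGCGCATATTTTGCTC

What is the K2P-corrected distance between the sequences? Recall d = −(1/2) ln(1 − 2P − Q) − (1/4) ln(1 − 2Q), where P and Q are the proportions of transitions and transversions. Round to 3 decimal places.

Of 41 sites, 1 differences are transitions and 1 are transversions, so P = 1/41 ≈ 0.02439 and Q = 1/41 ≈ 0.02439.
Under the Kimura two-parameter model, d = −½ ln(1 − 2P − Q) − ¼ ln(1 − 2Q).
1 − 2P − Q = 0.92683, giving −½ ln(0.92683) = 0.037993.
1 − 2Q = 0.95122, giving −¼ ln(0.95122) = 0.012502.
d = 0.037993 + 0.012502 = 0.050495.

0.050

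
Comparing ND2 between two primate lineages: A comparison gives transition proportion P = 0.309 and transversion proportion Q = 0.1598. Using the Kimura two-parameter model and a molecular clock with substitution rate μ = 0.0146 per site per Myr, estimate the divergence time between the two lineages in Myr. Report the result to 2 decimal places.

29.05

Under the Kimura two-parameter model, d = −½ ln(1 − 2P − Q) − ¼ ln(1 − 2Q).
1 − 2P − Q = 0.2222, giving −½ ln(0.2222) = 0.752089.
1 − 2Q = 0.6804, giving −¼ ln(0.6804) = 0.096269.
d = 0.752089 + 0.096269 = 0.848358.
Under a molecular clock d = 2μt, so t = d/(2μ) = 0.848358 / (2 × 0.0146) = 29.05 Myr.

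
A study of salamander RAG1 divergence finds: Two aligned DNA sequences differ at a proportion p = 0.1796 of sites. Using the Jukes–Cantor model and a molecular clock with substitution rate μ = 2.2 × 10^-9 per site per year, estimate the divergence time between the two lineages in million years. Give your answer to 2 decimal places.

d = −(3/4) ln(1 − 4p/3) = −0.75 ln(1 − 0.239467) = −0.75 ln(0.760533)
  = −0.75 × (-0.273736) = 0.205302 substitutions/site.
Under a molecular clock d = 2μt, so t = d/(2μ) = 0.205302 / (2 × 2.2 × 10^-9) = 46.66 million years.

46.66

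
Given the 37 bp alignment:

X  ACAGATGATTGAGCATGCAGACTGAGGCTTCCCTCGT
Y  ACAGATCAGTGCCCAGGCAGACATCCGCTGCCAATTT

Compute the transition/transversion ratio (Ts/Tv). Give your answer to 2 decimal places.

Transitions are A↔G and C↔T; transversions are all other mismatches.
Transitions: 1. Transversions: 13.
R = 1/13 = 0.076923… ≈ 0.08 (to 2 d.p.).

0.08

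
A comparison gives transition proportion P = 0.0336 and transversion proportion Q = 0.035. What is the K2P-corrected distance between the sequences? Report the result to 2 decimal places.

0.07

Under the Kimura two-parameter model, d = −½ ln(1 − 2P − Q) − ¼ ln(1 − 2Q).
1 − 2P − Q = 0.8978, giving −½ ln(0.8978) = 0.053904.
1 − 2Q = 0.93, giving −¼ ln(0.93) = 0.018143.
d = 0.053904 + 0.018143 = 0.072047.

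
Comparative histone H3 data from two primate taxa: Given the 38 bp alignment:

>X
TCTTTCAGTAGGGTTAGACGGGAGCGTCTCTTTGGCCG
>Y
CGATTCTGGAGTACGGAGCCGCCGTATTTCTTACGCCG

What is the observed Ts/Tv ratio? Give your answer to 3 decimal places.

0.818

Transitions are A↔G and C↔T; transversions are all other mismatches.
Transitions: 9. Transversions: 11.
R = 9/11 = 0.818181… ≈ 0.818 (to 3 d.p.).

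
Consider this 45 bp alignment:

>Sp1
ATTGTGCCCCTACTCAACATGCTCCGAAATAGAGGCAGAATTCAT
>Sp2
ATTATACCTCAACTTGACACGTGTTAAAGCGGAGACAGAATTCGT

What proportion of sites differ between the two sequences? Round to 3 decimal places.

The sequences differ at 17 of 45 positions.
p = 17/45 = 0.377777… ≈ 0.378 (to 3 d.p.).

0.378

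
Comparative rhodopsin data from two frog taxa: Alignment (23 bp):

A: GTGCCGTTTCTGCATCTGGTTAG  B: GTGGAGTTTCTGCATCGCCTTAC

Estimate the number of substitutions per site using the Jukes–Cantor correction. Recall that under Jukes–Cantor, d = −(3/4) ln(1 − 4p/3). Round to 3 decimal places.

0.321

The sequences differ at 6 of 23 sites (4, 5, 17, 18, 19, 23), so p = 6/23 ≈ 0.26087.
d = −(3/4) ln(1 − 4p/3) = −0.75 ln(1 − 0.347827) = −0.75 ln(0.652173)
  = −0.75 × (-0.427445) = 0.320584 substitutions/site.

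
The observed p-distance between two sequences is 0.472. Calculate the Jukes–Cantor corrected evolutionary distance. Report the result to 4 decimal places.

0.7443

d = −(3/4) ln(1 − 4p/3) = −0.75 ln(1 − 0.629333) = −0.75 ln(0.370667)
  = −0.75 × (-0.992451) = 0.744338 substitutions/site.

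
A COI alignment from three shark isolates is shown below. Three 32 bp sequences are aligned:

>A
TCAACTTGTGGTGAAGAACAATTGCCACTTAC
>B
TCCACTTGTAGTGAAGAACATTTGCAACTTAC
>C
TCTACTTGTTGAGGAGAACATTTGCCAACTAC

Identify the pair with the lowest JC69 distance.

A and B

A–B: 4/32 differ, p = 0.125, d = 0.137.
A–C: 7/32 differ, p = 0.219, d = 0.259.
B–C: 7/32 differ, p = 0.219, d = 0.259.
The smallest distance is between A and B.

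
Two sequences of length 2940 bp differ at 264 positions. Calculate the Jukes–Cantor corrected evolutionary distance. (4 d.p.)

p = 264/2940 ≈ 0.089796.
d = −(3/4) ln(1 − 4p/3) = −0.75 ln(1 − 0.119728) = −0.75 ln(0.880272)
  = −0.75 × (-0.127524) = 0.095643 substitutions/site.

0.0956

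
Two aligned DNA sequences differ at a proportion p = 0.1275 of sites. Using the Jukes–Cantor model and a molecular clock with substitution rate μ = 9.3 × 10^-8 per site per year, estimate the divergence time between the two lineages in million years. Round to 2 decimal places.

d = −(3/4) ln(1 − 4p/3) = −0.75 ln(1 − 0.17) = −0.75 ln(0.83)
  = −0.75 × (-0.186330) = 0.139748 substitutions/site.
Under a molecular clock d = 2μt, so t = d/(2μ) = 0.139748 / (2 × 9.3 × 10^-8) = 0.75 million years.

0.75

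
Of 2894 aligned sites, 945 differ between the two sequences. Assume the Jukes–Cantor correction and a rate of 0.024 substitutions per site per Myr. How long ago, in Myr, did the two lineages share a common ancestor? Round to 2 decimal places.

p = 945/2894 ≈ 0.326538.
d = −(3/4) ln(1 − 4p/3) = −0.75 ln(1 − 0.435384) = −0.75 ln(0.564616)
  = −0.75 × (-0.571609) = 0.428707 substitutions/site.
Under a molecular clock d = 2μt, so t = d/(2μ) = 0.428707 / (2 × 0.024) = 8.93 Myr.

8.93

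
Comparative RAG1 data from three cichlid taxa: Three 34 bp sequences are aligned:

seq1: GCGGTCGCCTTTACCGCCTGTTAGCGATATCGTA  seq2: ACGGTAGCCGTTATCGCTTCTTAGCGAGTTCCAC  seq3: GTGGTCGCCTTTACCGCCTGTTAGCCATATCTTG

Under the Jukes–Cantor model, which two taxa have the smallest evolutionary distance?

seq1–seq2: 11/34 differ, p = 0.324, d = 0.423.
seq1–seq3: 4/34 differ, p = 0.118, d = 0.128.
seq2–seq3: 13/34 differ, p = 0.382, d = 0.535.
The smallest distance is between seq1 and seq3.

seq1 and seq3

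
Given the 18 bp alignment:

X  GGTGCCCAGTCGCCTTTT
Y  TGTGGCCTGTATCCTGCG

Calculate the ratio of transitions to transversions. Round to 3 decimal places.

0.143

Transitions are A↔G and C↔T; transversions are all other mismatches.
Transitions: 1. Transversions: 7.
R = 1/7 = 0.142857… ≈ 0.143 (to 3 d.p.).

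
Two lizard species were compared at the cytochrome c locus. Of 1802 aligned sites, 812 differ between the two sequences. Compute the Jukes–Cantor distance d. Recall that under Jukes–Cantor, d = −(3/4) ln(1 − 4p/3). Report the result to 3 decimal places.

0.689

p = 812/1802 ≈ 0.45061.
d = −(3/4) ln(1 − 4p/3) = −0.75 ln(1 − 0.600813) = −0.75 ln(0.399187)
  = −0.75 × (-0.918325) = 0.688744 substitutions/site.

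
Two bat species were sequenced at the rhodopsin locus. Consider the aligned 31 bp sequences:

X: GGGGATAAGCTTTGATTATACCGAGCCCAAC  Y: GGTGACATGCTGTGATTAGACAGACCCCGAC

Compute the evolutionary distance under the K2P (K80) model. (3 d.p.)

Of 31 sites, 2 differences are transitions and 6 are transversions, so P = 2/31 ≈ 0.064516 and Q = 6/31 ≈ 0.193548.
Under the Kimura two-parameter model, d = −½ ln(1 − 2P − Q) − ¼ ln(1 − 2Q).
1 − 2P − Q = 0.67742, giving −½ ln(0.67742) = 0.194732.
1 − 2Q = 0.612904, giving −¼ ln(0.612904) = 0.122387.
d = 0.194732 + 0.122387 = 0.317119.

0.317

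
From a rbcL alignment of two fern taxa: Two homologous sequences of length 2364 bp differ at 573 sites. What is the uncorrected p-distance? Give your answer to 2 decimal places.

0.24

p = 573/2364 = 0.242385… ≈ 0.24 (to 2 d.p.).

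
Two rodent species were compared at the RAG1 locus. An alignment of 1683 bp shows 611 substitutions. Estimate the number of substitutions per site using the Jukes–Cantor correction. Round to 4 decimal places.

0.4963

p = 611/1683 ≈ 0.363042.
d = −(3/4) ln(1 − 4p/3) = −0.75 ln(1 − 0.484056) = −0.75 ln(0.515944)
  = −0.75 × (-0.661757) = 0.496318 substitutions/site.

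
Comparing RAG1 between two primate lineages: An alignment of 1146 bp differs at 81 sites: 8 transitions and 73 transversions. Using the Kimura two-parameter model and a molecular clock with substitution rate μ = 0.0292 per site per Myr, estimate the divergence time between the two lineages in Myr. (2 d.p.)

P = 8/1146 ≈ 0.006981 and Q = 73/1146 ≈ 0.0637.
Under the Kimura two-parameter model, d = −½ ln(1 − 2P − Q) − ¼ ln(1 − 2Q).
1 − 2P − Q = 0.922338, giving −½ ln(0.922338) = 0.040422.
1 − 2Q = 0.8726, giving −¼ ln(0.8726) = 0.034070.
d = 0.040422 + 0.034070 = 0.074492.
Under a molecular clock d = 2μt, so t = d/(2μ) = 0.074492 / (2 × 0.0292) = 1.28 Myr.

1.28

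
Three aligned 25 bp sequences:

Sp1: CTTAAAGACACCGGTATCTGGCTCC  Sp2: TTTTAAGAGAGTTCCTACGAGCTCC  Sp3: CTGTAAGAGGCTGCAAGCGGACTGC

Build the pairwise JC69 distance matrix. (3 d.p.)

d(Sp1,Sp2) = 0.766, d(Sp1,Sp3) = 0.663, d(Sp2,Sp3) = 0.663

Sp1–Sp2: 12/25 sites differ → p = 0.48, d = −0.75 ln(1 − 0.64) = 0.766238 ≈ 0.766.
Sp1–Sp3: 11/25 sites differ → p = 0.44, d = −0.75 ln(1 − 0.586667) = 0.662626 ≈ 0.663.
Sp2–Sp3: 11/25 sites differ → p = 0.44, d = −0.75 ln(1 − 0.586667) = 0.662626 ≈ 0.663.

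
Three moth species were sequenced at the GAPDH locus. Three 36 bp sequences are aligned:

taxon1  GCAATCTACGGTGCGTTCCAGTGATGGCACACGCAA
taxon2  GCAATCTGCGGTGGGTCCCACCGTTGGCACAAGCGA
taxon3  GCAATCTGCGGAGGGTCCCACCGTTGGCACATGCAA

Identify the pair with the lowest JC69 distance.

taxon2 and taxon3

taxon1–taxon2: 8/36 differ, p = 0.222, d = 0.264.
taxon1–taxon3: 8/36 differ, p = 0.222, d = 0.264.
taxon2–taxon3: 3/36 differ, p = 0.083, d = 0.088.
The smallest distance is between taxon2 and taxon3.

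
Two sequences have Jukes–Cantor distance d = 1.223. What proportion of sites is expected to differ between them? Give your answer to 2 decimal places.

p = (3/4)(1 − e^(−4d/3)) = 0.75 × (1 − e^(-1.630667)) = 0.75 × (1 − 0.195799) = 0.603151.

0.60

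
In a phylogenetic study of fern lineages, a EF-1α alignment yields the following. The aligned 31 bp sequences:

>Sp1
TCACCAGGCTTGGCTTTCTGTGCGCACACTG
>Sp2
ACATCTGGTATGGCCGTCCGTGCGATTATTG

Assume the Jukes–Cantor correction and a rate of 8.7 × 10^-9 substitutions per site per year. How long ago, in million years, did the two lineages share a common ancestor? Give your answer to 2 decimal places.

31.29

The sequences differ at 12 of 31 sites, so p = 12/31 ≈ 0.387097.
d = −(3/4) ln(1 − 4p/3) = −0.75 ln(1 − 0.516129) = −0.75 ln(0.483871)
  = −0.75 × (-0.725937) = 0.544453 substitutions/site.
Under a molecular clock d = 2μt, so t = d/(2μ) = 0.544453 / (2 × 8.7 × 10^-9) = 31.29 million years.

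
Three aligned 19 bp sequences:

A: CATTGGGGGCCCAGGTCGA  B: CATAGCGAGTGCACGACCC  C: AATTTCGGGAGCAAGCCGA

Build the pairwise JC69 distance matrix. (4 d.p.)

A–B: 9/19 sites differ → p ≈ 0.473684, d = −0.75 ln(1 − 0.631579) = 0.748897 ≈ 0.7489.
A–C: 7/19 sites differ → p ≈ 0.368421, d = −0.75 ln(1 − 0.491228) = 0.506816 ≈ 0.5068.
B–C: 9/19 sites differ → p ≈ 0.473684, d = −0.75 ln(1 − 0.631579) = 0.748897 ≈ 0.7489.

d(A,B) = 0.7489, d(A,C) = 0.5068, d(B,C) = 0.7489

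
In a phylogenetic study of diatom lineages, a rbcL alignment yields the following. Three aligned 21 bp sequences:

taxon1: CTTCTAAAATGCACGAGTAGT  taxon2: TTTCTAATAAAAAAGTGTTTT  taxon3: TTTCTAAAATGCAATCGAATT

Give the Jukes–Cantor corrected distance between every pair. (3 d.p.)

taxon1–taxon2: 9/21 sites differ → p ≈ 0.428571, d = −0.75 ln(1 − 0.571428) = 0.635472 ≈ 0.635.
taxon1–taxon3: 6/21 sites differ → p ≈ 0.285714, d = −0.75 ln(1 − 0.380952) = 0.359679 ≈ 0.360.
taxon2–taxon3: 8/21 sites differ → p ≈ 0.380952, d = −0.75 ln(1 − 0.507936) = 0.531860 ≈ 0.532.

d(taxon1,taxon2) = 0.635, d(taxon1,taxon3) = 0.360, d(taxon2,taxon3) = 0.532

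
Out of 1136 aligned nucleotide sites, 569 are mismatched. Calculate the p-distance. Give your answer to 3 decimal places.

p = 569/1136 = 0.500880… ≈ 0.501 (to 3 d.p.).

0.501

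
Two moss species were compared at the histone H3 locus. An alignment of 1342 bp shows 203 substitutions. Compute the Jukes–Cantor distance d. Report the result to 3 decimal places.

p = 203/1342 ≈ 0.151267.
d = −(3/4) ln(1 − 4p/3) = −0.75 ln(1 − 0.201689) = −0.75 ln(0.798311)
  = −0.75 × (-0.225257) = 0.168943 substitutions/site.

0.169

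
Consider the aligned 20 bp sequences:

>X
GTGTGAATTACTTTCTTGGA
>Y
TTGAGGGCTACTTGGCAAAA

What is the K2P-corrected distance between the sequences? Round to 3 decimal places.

1.122

Of 20 sites, 6 differences are transitions and 5 are transversions, so P = 6/20 = 0.3 and Q = 5/20 = 0.25.
Under the Kimura two-parameter model, d = −½ ln(1 − 2P − Q) − ¼ ln(1 − 2Q).
1 − 2P − Q = 0.15, giving −½ ln(0.15) = 0.948560.
1 − 2Q = 0.5, giving −¼ ln(0.5) = 0.173287.
d = 0.948560 + 0.173287 = 1.121847.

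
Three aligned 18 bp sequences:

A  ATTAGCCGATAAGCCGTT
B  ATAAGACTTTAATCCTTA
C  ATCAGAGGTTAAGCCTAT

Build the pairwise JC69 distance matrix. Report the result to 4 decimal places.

d(A,B) = 0.5482, d(A,C) = 0.4408, d(B,C) = 0.4408

A–B: 7/18 sites differ → p ≈ 0.388889, d = −0.75 ln(1 − 0.518519) = 0.548166 ≈ 0.5482.
A–C: 6/18 sites differ → p ≈ 0.333333, d = −0.75 ln(1 − 0.444444) = 0.440839 ≈ 0.4408.
B–C: 6/18 sites differ → p ≈ 0.333333, d = −0.75 ln(1 − 0.444444) = 0.440839 ≈ 0.4408.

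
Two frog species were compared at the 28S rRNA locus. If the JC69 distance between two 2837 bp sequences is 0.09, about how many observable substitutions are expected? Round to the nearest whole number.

Invert JC69: p = (3/4)(1 − e^(−4d/3)) = 0.75 × (1 − e^(-0.12)) = 0.75 × (1 − 0.886920) = 0.084810.
Expected differing sites = pL ≈ 0.084810 × 2837 = 240.60597 ≈ 241.

241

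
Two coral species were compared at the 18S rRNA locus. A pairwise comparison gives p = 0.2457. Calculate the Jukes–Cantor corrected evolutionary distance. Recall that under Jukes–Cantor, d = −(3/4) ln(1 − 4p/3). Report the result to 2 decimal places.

0.30

d = −(3/4) ln(1 − 4p/3) = −0.75 ln(1 − 0.3276) = −0.75 ln(0.6724)
  = −0.75 × (-0.396902) = 0.297677 substitutions/site.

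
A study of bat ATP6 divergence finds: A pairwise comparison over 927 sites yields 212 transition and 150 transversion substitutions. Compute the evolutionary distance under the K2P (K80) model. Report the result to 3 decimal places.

P = 212/927 ≈ 0.228695 and Q = 150/927 ≈ 0.161812.
Under the Kimura two-parameter model, d = −½ ln(1 − 2P − Q) − ¼ ln(1 − 2Q).
1 − 2P − Q = 0.380798, giving −½ ln(0.380798) = 0.482743.
1 − 2Q = 0.676376, giving −¼ ln(0.676376) = 0.097752.
d = 0.482743 + 0.097752 = 0.580495.

0.580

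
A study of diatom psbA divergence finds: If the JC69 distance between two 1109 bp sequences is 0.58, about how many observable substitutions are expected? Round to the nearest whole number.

448

Invert JC69: p = (3/4)(1 − e^(−4d/3)) = 0.75 × (1 − e^(-0.773333)) = 0.75 × (1 − 0.461472) = 0.403896.
Expected differing sites = pL ≈ 0.403896 × 1109 = 447.920664 ≈ 448.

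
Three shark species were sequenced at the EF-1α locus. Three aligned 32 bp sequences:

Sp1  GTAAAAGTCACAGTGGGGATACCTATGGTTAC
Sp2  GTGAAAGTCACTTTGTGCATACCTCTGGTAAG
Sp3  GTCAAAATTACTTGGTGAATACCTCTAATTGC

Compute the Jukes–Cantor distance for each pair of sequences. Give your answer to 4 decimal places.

d(Sp1,Sp2) = 0.3041, d(Sp1,Sp3) = 0.5199, d(Sp2,Sp3) = 0.4042

Sp1–Sp2: 8/32 sites differ → p = 0.25, d = −0.75 ln(1 − 0.333333) = 0.304098 ≈ 0.3041.
Sp1–Sp3: 12/32 sites differ → p = 0.375, d = −0.75 ln(1 − 0.5) = 0.519860 ≈ 0.5199.
Sp2–Sp3: 10/32 sites differ → p = 0.3125, d = −0.75 ln(1 − 0.416667) = 0.404248 ≈ 0.4042.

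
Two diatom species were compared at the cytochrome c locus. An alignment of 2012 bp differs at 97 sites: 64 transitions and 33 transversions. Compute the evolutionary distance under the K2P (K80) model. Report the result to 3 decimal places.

P = 64/2012 ≈ 0.031809 and Q = 33/2012 ≈ 0.016402.
Under the Kimura two-parameter model, d = −½ ln(1 − 2P − Q) − ¼ ln(1 − 2Q).
1 − 2P − Q = 0.91998, giving −½ ln(0.91998) = 0.041702.
1 − 2Q = 0.967196, giving −¼ ln(0.967196) = 0.008339.
d = 0.041702 + 0.008339 = 0.050041.

0.050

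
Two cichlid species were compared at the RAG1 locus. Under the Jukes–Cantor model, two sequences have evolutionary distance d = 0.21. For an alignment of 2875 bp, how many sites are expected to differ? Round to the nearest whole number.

527

Invert JC69: p = (3/4)(1 − e^(−4d/3)) = 0.75 × (1 − e^(-0.28)) = 0.75 × (1 − 0.755784) = 0.183162.
Expected differing sites = pL ≈ 0.183162 × 2875 = 526.59075 ≈ 527.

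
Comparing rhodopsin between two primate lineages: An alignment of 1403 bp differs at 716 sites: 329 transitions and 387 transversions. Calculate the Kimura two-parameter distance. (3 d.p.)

P = 329/1403 ≈ 0.234498 and Q = 387/1403 ≈ 0.275837.
Under the Kimura two-parameter model, d = −½ ln(1 − 2P − Q) − ¼ ln(1 − 2Q).
1 − 2P − Q = 0.255167, giving −½ ln(0.255167) = 0.682919.
1 − 2Q = 0.448326, giving −¼ ln(0.448326) = 0.200559.
d = 0.682919 + 0.200559 = 0.883478.

0.883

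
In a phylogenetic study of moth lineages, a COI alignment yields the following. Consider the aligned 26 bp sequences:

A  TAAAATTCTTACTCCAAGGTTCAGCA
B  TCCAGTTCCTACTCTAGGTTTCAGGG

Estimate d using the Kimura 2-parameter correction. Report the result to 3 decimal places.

Of 26 sites, 5 differences are transitions and 4 are transversions, so P = 5/26 ≈ 0.192308 and Q = 4/26 ≈ 0.153846.
Under the Kimura two-parameter model, d = −½ ln(1 − 2P − Q) − ¼ ln(1 − 2Q).
1 − 2P − Q = 0.461538, giving −½ ln(0.461538) = 0.386595.
1 − 2Q = 0.692308, giving −¼ ln(0.692308) = 0.091931.
d = 0.386595 + 0.091931 = 0.478526.

0.479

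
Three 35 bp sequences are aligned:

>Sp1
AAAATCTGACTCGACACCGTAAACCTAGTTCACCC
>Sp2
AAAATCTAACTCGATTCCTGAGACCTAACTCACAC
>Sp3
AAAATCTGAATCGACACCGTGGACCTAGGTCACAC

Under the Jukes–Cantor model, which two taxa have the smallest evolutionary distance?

Sp1–Sp2: 9/35 differ, p = 0.257, d = 0.315.
Sp1–Sp3: 5/35 differ, p = 0.143, d = 0.158.
Sp2–Sp3: 9/35 differ, p = 0.257, d = 0.315.
The smallest distance is between Sp1 and Sp3.

Sp1 and Sp3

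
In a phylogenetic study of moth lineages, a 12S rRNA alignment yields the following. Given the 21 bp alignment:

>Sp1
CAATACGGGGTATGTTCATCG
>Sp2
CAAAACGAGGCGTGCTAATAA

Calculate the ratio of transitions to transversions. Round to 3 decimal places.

1.667

Transitions are A↔G and C↔T; transversions are all other mismatches.
Transitions: 5. Transversions: 3.
R = 5/3 = 1.666666… ≈ 1.667 (to 3 d.p.).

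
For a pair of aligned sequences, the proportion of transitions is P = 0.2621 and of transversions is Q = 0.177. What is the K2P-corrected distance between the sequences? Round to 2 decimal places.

Under the Kimura two-parameter model, d = −½ ln(1 − 2P − Q) − ¼ ln(1 − 2Q).
1 − 2P − Q = 0.2988, giving −½ ln(0.2988) = 0.603990.
1 − 2Q = 0.646, giving −¼ ln(0.646) = 0.109239.
d = 0.603990 + 0.109239 = 0.713229.

0.71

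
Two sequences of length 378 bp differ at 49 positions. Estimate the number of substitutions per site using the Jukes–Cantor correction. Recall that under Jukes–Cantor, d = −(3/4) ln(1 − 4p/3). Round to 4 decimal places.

p = 49/378 ≈ 0.12963.
d = −(3/4) ln(1 − 4p/3) = −0.75 ln(1 − 0.17284) = −0.75 ln(0.82716)
  = −0.75 × (-0.189757) = 0.142318 substitutions/site.

0.1423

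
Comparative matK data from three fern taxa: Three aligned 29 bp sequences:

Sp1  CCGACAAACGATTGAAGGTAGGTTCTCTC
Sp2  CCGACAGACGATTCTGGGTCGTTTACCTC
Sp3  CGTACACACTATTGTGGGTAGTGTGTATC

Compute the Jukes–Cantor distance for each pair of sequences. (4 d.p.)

Sp1–Sp2: 8/29 sites differ → p ≈ 0.275862, d = −0.75 ln(1 − 0.367816) = 0.343931 ≈ 0.3439.
Sp1–Sp3: 10/29 sites differ → p ≈ 0.344828, d = −0.75 ln(1 − 0.459771) = 0.461822 ≈ 0.4618.
Sp2–Sp3: 10/29 sites differ → p ≈ 0.344828, d = −0.75 ln(1 − 0.459771) = 0.461822 ≈ 0.4618.

d(Sp1,Sp2) = 0.3439, d(Sp1,Sp3) = 0.4618, d(Sp2,Sp3) = 0.4618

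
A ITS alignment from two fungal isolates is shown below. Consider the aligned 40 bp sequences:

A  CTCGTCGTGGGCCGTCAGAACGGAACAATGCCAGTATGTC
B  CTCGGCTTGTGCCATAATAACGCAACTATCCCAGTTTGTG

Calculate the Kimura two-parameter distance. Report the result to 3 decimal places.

0.352

Of 40 sites, 1 differences are transitions and 10 are transversions, so P = 1/40 = 0.025 and Q = 10/40 = 0.25.
Under the Kimura two-parameter model, d = −½ ln(1 − 2P − Q) − ¼ ln(1 − 2Q).
1 − 2P − Q = 0.7, giving −½ ln(0.7) = 0.178337.
1 − 2Q = 0.5, giving −¼ ln(0.5) = 0.173287.
d = 0.178337 + 0.173287 = 0.351624.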